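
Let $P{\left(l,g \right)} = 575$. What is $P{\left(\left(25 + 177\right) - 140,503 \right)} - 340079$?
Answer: $-339504$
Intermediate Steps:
$P{\left(\left(25 + 177\right) - 140,503 \right)} - 340079 = 575 - 340079 = -339504$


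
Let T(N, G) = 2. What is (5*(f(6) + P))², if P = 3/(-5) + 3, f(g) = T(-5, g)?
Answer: 484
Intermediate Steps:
f(g) = 2
P = 12/5 (P = 3*(-⅕) + 3 = -⅗ + 3 = 12/5 ≈ 2.4000)
(5*(f(6) + P))² = (5*(2 + 12/5))² = (5*(22/5))² = 22² = 484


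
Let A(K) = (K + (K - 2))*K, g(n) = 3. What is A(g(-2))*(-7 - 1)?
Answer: -96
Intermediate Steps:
A(K) = K*(-2 + 2*K) (A(K) = (K + (-2 + K))*K = (-2 + 2*K)*K = K*(-2 + 2*K))
A(g(-2))*(-7 - 1) = (2*3*(-1 + 3))*(-7 - 1) = (2*3*2)*(-8) = 12*(-8) = -96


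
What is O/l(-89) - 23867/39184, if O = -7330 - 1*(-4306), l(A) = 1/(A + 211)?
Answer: -14456098619/39184 ≈ -3.6893e+5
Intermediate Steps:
l(A) = 1/(211 + A)
O = -3024 (O = -7330 + 4306 = -3024)
O/l(-89) - 23867/39184 = -3024/(1/(211 - 89)) - 23867/39184 = -3024/(1/122) - 23867*1/39184 = -3024/1/122 - 23867/39184 = -3024*122 - 23867/39184 = -368928 - 23867/39184 = -14456098619/39184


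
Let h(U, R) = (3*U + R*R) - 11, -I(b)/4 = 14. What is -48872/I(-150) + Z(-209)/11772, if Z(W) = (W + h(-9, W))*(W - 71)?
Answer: -367097/2289 ≈ -160.37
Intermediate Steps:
I(b) = -56 (I(b) = -4*14 = -56)
h(U, R) = -11 + R**2 + 3*U (h(U, R) = (3*U + R**2) - 11 = (R**2 + 3*U) - 11 = -11 + R**2 + 3*U)
Z(W) = (-71 + W)*(-38 + W + W**2) (Z(W) = (W + (-11 + W**2 + 3*(-9)))*(W - 71) = (W + (-11 + W**2 - 27))*(-71 + W) = (W + (-38 + W**2))*(-71 + W) = (-38 + W + W**2)*(-71 + W) = (-71 + W)*(-38 + W + W**2))
-48872/I(-150) + Z(-209)/11772 = -48872/(-56) + (2698 + (-209)**3 - 109*(-209) - 70*(-209)**2)/11772 = -48872*(-1/56) + (2698 - 9129329 + 22781 - 70*43681)*(1/11772) = 6109/7 + (2698 - 9129329 + 22781 - 3057670)*(1/11772) = 6109/7 - 12161520*1/11772 = 6109/7 - 337820/327 = -367097/2289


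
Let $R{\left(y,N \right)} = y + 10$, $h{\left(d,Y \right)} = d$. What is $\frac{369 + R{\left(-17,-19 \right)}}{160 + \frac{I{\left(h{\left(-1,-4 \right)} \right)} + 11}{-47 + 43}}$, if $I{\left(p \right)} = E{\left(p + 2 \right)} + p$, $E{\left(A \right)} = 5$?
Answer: $\frac{1448}{625} \approx 2.3168$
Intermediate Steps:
$I{\left(p \right)} = 5 + p$
$R{\left(y,N \right)} = 10 + y$
$\frac{369 + R{\left(-17,-19 \right)}}{160 + \frac{I{\left(h{\left(-1,-4 \right)} \right)} + 11}{-47 + 43}} = \frac{369 + \left(10 - 17\right)}{160 + \frac{\left(5 - 1\right) + 11}{-47 + 43}} = \frac{369 - 7}{160 + \frac{4 + 11}{-4}} = \frac{362}{160 + 15 \left(- \frac{1}{4}\right)} = \frac{362}{160 - \frac{15}{4}} = \frac{362}{\frac{625}{4}} = 362 \cdot \frac{4}{625} = \frac{1448}{625}$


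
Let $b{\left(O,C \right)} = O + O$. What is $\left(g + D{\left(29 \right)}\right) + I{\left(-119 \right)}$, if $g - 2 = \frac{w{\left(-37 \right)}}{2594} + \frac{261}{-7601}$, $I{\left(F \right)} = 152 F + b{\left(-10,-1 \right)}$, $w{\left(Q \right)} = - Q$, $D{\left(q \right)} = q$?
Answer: $- \frac{356424496335}{19716994} \approx -18077.0$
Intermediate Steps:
$b{\left(O,C \right)} = 2 O$
$I{\left(F \right)} = -20 + 152 F$ ($I{\left(F \right)} = 152 F + 2 \left(-10\right) = 152 F - 20 = -20 + 152 F$)
$g = \frac{39038191}{19716994}$ ($g = 2 + \left(\frac{\left(-1\right) \left(-37\right)}{2594} + \frac{261}{-7601}\right) = 2 + \left(37 \cdot \frac{1}{2594} + 261 \left(- \frac{1}{7601}\right)\right) = 2 + \left(\frac{37}{2594} - \frac{261}{7601}\right) = 2 - \frac{395797}{19716994} = \frac{39038191}{19716994} \approx 1.9799$)
$\left(g + D{\left(29 \right)}\right) + I{\left(-119 \right)} = \left(\frac{39038191}{19716994} + 29\right) + \left(-20 + 152 \left(-119\right)\right) = \frac{610831017}{19716994} - 18108 = - \frac{356424496335}{19716994}$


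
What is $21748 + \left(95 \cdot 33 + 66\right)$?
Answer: $24949$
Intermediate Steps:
$21748 + \left(95 \cdot 33 + 66\right) = 21748 + \left(3135 + 66\right) = 21748 + 3201 = 24949$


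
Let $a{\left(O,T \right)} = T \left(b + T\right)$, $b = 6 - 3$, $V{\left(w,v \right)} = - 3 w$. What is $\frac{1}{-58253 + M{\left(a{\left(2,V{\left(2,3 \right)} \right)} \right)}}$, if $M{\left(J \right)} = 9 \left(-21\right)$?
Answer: $- \frac{1}{58442} \approx -1.7111 \cdot 10^{-5}$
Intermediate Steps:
$b = 3$
$a{\left(O,T \right)} = T \left(3 + T\right)$
$M{\left(J \right)} = -189$
$\frac{1}{-58253 + M{\left(a{\left(2,V{\left(2,3 \right)} \right)} \right)}} = \frac{1}{-58253 - 189} = \frac{1}{-58442} = - \frac{1}{58442}$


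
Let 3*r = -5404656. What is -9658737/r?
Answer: 9658737/1801552 ≈ 5.3613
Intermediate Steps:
r = -1801552 (r = (⅓)*(-5404656) = -1801552)
-9658737/r = -9658737/(-1801552) = -9658737*(-1/1801552) = 9658737/1801552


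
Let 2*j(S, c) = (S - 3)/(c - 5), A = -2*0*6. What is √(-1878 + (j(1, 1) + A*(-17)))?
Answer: I*√7511/2 ≈ 43.333*I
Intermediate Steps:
A = 0 (A = 0*6 = 0)
j(S, c) = (-3 + S)/(2*(-5 + c)) (j(S, c) = ((S - 3)/(c - 5))/2 = ((-3 + S)/(-5 + c))/2 = (-3 + S)/(2*(-5 + c)))
√(-1878 + (j(1, 1) + A*(-17))) = √(-1878 + ((-3 + 1)/(2*(-5 + 1)) + 0*(-17))) = √(-1878 + ((½)*(-2)/(-4) + 0)) = √(-1878 + ((½)*(-¼)*(-2) + 0)) = √(-1878 + (¼ + 0)) = √(-1878 + ¼) = √(-7511/4) = I*√7511/2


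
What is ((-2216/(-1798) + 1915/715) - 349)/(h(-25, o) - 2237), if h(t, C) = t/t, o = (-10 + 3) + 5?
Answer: 11090908/71863363 ≈ 0.15433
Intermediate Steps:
o = -2 (o = -7 + 5 = -2)
h(t, C) = 1
((-2216/(-1798) + 1915/715) - 349)/(h(-25, o) - 2237) = ((-2216/(-1798) + 1915/715) - 349)/(1 - 2237) = ((-2216*(-1/1798) + 1915*(1/715)) - 349)/(-2236) = ((1108/899 + 383/143) - 349)*(-1/2236) = (502761/128557 - 349)*(-1/2236) = -44363632/128557*(-1/2236) = 11090908/71863363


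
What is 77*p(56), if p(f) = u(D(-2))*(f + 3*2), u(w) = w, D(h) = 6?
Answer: 28644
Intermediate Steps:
p(f) = 36 + 6*f (p(f) = 6*(f + 3*2) = 6*(f + 6) = 6*(6 + f) = 36 + 6*f)
77*p(56) = 77*(36 + 6*56) = 77*(36 + 336) = 77*372 = 28644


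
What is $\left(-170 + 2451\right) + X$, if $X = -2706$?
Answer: $-425$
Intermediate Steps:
$\left(-170 + 2451\right) + X = \left(-170 + 2451\right) - 2706 = 2281 - 2706 = -425$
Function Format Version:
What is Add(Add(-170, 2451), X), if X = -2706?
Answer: -425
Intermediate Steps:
Add(Add(-170, 2451), X) = Add(Add(-170, 2451), -2706) = Add(2281, -2706) = -425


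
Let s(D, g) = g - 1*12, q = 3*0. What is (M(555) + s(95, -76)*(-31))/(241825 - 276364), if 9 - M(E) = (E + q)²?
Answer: 305288/34539 ≈ 8.8389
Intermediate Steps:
q = 0
s(D, g) = -12 + g (s(D, g) = g - 12 = -12 + g)
M(E) = 9 - E² (M(E) = 9 - (E + 0)² = 9 - E²)
(M(555) + s(95, -76)*(-31))/(241825 - 276364) = ((9 - 1*555²) + (-12 - 76)*(-31))/(241825 - 276364) = ((9 - 1*308025) - 88*(-31))/(-34539) = ((9 - 308025) + 2728)*(-1/34539) = (-308016 + 2728)*(-1/34539) = -305288*(-1/34539) = 305288/34539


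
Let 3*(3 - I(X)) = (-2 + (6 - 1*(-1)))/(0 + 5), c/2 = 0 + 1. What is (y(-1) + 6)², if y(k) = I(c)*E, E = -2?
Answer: 4/9 ≈ 0.44444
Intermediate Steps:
c = 2 (c = 2*(0 + 1) = 2*1 = 2)
I(X) = 8/3 (I(X) = 3 - (-2 + (6 - 1*(-1)))/(3*(0 + 5)) = 3 - (-2 + (6 + 1))/(3*5) = 3 - (-2 + 7)/(3*5) = 3 - 5/(3*5) = 3 - ⅓*1 = 3 - ⅓ = 8/3)
y(k) = -16/3 (y(k) = (8/3)*(-2) = -16/3)
(y(-1) + 6)² = (-16/3 + 6)² = (⅔)² = 4/9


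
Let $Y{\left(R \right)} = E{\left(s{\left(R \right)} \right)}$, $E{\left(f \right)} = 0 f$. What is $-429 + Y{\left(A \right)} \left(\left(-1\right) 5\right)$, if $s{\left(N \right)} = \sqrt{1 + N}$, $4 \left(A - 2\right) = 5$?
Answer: $-429$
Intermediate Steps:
$A = \frac{13}{4}$ ($A = 2 + \frac{1}{4} \cdot 5 = 2 + \frac{5}{4} = \frac{13}{4} \approx 3.25$)
$E{\left(f \right)} = 0$
$Y{\left(R \right)} = 0$
$-429 + Y{\left(A \right)} \left(\left(-1\right) 5\right) = -429 + 0 \left(\left(-1\right) 5\right) = -429 + 0 \left(-5\right) = -429 + 0 = -429$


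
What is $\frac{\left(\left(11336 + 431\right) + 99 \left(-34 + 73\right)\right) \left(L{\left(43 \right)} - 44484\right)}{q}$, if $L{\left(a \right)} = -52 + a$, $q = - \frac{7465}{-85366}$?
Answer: $- \frac{59358104537064}{7465} \approx -7.9515 \cdot 10^{9}$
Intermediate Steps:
$q = \frac{7465}{85366}$ ($q = \left(-7465\right) \left(- \frac{1}{85366}\right) = \frac{7465}{85366} \approx 0.087447$)
$\frac{\left(\left(11336 + 431\right) + 99 \left(-34 + 73\right)\right) \left(L{\left(43 \right)} - 44484\right)}{q} = \frac{\left(\left(11336 + 431\right) + 99 \left(-34 + 73\right)\right) \left(\left(-52 + 43\right) - 44484\right)}{\frac{7465}{85366}} = \left(11767 + 99 \cdot 39\right) \left(-9 - 44484\right) \frac{85366}{7465} = \left(11767 + 3861\right) \left(-44493\right) \frac{85366}{7465} = 15628 \left(-44493\right) \frac{85366}{7465} = \left(-695336604\right) \frac{85366}{7465} = - \frac{59358104537064}{7465}$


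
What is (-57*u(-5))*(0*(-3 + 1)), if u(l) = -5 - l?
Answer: 0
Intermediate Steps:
(-57*u(-5))*(0*(-3 + 1)) = (-57*(-5 - 1*(-5)))*(0*(-3 + 1)) = (-57*(-5 + 5))*(0*(-2)) = -57*0*0 = 0*0 = 0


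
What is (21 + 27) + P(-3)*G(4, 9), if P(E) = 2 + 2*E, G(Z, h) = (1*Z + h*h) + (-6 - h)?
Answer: -232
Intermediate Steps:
G(Z, h) = -6 + Z + h² - h (G(Z, h) = (Z + h²) + (-6 - h) = -6 + Z + h² - h)
(21 + 27) + P(-3)*G(4, 9) = (21 + 27) + (2 + 2*(-3))*(-6 + 4 + 9² - 1*9) = 48 + (2 - 6)*(-6 + 4 + 81 - 9) = 48 - 4*70 = 48 - 280 = -232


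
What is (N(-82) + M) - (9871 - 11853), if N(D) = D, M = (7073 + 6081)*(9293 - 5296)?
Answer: 52578438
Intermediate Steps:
M = 52576538 (M = 13154*3997 = 52576538)
(N(-82) + M) - (9871 - 11853) = (-82 + 52576538) - (9871 - 11853) = 52576456 - 1*(-1982) = 52576456 + 1982 = 52578438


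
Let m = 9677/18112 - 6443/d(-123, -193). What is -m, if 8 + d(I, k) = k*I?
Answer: -112949271/429815872 ≈ -0.26279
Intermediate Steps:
d(I, k) = -8 + I*k (d(I, k) = -8 + k*I = -8 + I*k)
m = 112949271/429815872 (m = 9677/18112 - 6443/(-8 - 123*(-193)) = 9677*(1/18112) - 6443/(-8 + 23739) = 9677/18112 - 6443/23731 = 112949271/429815872 ≈ 0.26279)
-m = -1*112949271/429815872 = -112949271/429815872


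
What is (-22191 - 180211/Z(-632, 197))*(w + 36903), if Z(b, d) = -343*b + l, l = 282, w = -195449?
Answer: 381851246431897/108529 ≈ 3.5184e+9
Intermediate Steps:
Z(b, d) = 282 - 343*b (Z(b, d) = -343*b + 282 = 282 - 343*b)
(-22191 - 180211/Z(-632, 197))*(w + 36903) = (-22191 - 180211/(282 - 343*(-632)))*(-195449 + 36903) = (-22191 - 180211/(282 + 216776))*(-158546) = (-22191 - 180211/217058)*(-158546) = -4816914289/217058*(-158546) = 381851246431897/108529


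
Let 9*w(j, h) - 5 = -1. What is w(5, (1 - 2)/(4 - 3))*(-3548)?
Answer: -14192/9 ≈ -1576.9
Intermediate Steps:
w(j, h) = 4/9 (w(j, h) = 5/9 + (1/9)*(-1) = 5/9 - 1/9 = 4/9)
w(5, (1 - 2)/(4 - 3))*(-3548) = (4/9)*(-3548) = -14192/9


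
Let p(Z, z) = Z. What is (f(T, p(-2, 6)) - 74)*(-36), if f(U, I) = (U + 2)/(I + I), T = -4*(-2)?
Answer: 2754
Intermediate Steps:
T = 8
f(U, I) = (2 + U)/(2*I) (f(U, I) = (2 + U)/((2*I)) = (2 + U)*(1/(2*I)) = (2 + U)/(2*I))
(f(T, p(-2, 6)) - 74)*(-36) = ((1/2)*(2 + 8)/(-2) - 74)*(-36) = ((1/2)*(-1/2)*10 - 74)*(-36) = (-5/2 - 74)*(-36) = -153/2*(-36) = 2754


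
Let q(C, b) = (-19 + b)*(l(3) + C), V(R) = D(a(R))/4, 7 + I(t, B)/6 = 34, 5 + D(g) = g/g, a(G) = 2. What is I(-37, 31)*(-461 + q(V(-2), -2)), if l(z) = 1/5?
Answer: -359802/5 ≈ -71960.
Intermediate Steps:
l(z) = ⅕
D(g) = -4 (D(g) = -5 + g/g = -5 + 1 = -4)
I(t, B) = 162 (I(t, B) = -42 + 6*34 = -42 + 204 = 162)
V(R) = -1 (V(R) = -4/4 = -4*¼ = -1)
q(C, b) = (-19 + b)*(⅕ + C)
I(-37, 31)*(-461 + q(V(-2), -2)) = 162*(-461 + (-19/5 - 19*(-1) + (⅕)*(-2) - 1*(-2))) = 162*(-461 + (-19/5 + 19 - ⅖ + 2)) = 162*(-461 + 84/5) = 162*(-2221/5) = -359802/5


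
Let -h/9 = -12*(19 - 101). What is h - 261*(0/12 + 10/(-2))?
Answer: -7551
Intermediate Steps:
h = -8856 (h = -(-108)*(19 - 101) = -(-108)*(-82) = -9*984 = -8856)
h - 261*(0/12 + 10/(-2)) = -8856 - 261*(0/12 + 10/(-2)) = -8856 - 261*(0*(1/12) + 10*(-1/2)) = -8856 - 261*(0 - 5) = -8856 - 261*(-5) = -8856 - 1*(-1305) = -8856 + 1305 = -7551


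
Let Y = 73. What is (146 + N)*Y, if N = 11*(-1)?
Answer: 9855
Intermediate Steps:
N = -11
(146 + N)*Y = (146 - 11)*73 = 135*73 = 9855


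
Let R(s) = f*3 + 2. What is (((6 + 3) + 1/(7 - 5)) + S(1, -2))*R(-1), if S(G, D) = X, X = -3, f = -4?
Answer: -65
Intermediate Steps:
S(G, D) = -3
R(s) = -10 (R(s) = -4*3 + 2 = -12 + 2 = -10)
(((6 + 3) + 1/(7 - 5)) + S(1, -2))*R(-1) = (((6 + 3) + 1/(7 - 5)) - 3)*(-10) = ((9 + 1/2) - 3)*(-10) = (19/2 - 3)*(-10) = (13/2)*(-10) = -65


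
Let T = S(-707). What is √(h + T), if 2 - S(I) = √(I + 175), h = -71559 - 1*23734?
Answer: √(-95291 - 2*I*√133) ≈ 0.037 - 308.69*I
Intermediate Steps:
h = -95293 (h = -71559 - 23734 = -95293)
S(I) = 2 - √(175 + I) (S(I) = 2 - √(I + 175) = 2 - √(175 + I))
T = 2 - 2*I*√133 (T = 2 - √(175 - 707) = 2 - √(-532) = 2 - 2*I*√133 ≈ 2.0 - 23.065*I)
√(h + T) = √(-95293 + (2 - 2*I*√133)) = √(-95291 - 2*I*√133)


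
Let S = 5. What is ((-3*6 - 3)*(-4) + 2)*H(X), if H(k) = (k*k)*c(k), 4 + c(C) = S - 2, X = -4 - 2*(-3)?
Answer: -344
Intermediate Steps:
X = 2 (X = -4 + 6 = 2)
c(C) = -1 (c(C) = -4 + (5 - 2) = -4 + 3 = -1)
H(k) = -k**2 (H(k) = (k*k)*(-1) = k**2*(-1) = -k**2)
((-3*6 - 3)*(-4) + 2)*H(X) = ((-3*6 - 3)*(-4) + 2)*(-1*2**2) = ((-18 - 3)*(-4) + 2)*(-1*4) = (-21*(-4) + 2)*(-4) = (84 + 2)*(-4) = 86*(-4) = -344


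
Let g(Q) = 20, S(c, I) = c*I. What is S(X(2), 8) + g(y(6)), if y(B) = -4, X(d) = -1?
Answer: 12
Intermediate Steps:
S(c, I) = I*c
S(X(2), 8) + g(y(6)) = 8*(-1) + 20 = -8 + 20 = 12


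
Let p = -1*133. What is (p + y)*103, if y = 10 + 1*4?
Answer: -12257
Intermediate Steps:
y = 14 (y = 10 + 4 = 14)
p = -133
(p + y)*103 = (-133 + 14)*103 = -119*103 = -12257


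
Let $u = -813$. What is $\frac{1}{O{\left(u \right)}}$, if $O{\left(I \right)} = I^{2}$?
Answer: $\frac{1}{660969} \approx 1.5129 \cdot 10^{-6}$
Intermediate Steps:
$\frac{1}{O{\left(u \right)}} = \frac{1}{\left(-813\right)^{2}} = \frac{1}{660969}$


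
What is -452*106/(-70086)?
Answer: 23956/35043 ≈ 0.68362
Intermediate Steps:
-452*106/(-70086) = -47912*(-1/70086) = 23956/35043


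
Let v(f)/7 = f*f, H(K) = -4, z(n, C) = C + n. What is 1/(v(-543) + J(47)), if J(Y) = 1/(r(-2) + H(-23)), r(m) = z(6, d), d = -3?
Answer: 1/2063942 ≈ 4.8451e-7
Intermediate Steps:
r(m) = 3 (r(m) = -3 + 6 = 3)
J(Y) = -1 (J(Y) = 1/(3 - 4) = 1/(-1) = -1)
v(f) = 7*f² (v(f) = 7*(f*f) = 7*f²)
1/(v(-543) + J(47)) = 1/(7*(-543)² - 1) = 1/(7*294849 - 1) = 1/(2063943 - 1) = 1/2063942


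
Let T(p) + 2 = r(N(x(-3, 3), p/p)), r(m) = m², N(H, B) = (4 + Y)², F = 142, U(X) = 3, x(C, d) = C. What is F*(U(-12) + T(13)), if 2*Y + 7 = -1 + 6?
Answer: 11644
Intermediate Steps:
Y = -1 (Y = -7/2 + (-1 + 6)/2 = -7/2 + (½)*5 = -7/2 + 5/2 = -1)
N(H, B) = 9 (N(H, B) = (4 - 1)² = 3² = 9)
T(p) = 79 (T(p) = -2 + 9² = -2 + 81 = 79)
F*(U(-12) + T(13)) = 142*(3 + 79) = 142*82 = 11644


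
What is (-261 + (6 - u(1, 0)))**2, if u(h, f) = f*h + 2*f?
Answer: 65025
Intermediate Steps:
u(h, f) = 2*f + f*h
(-261 + (6 - u(1, 0)))**2 = (-261 + (6 - 0*(2 + 1)))**2 = (-261 + (6 - 0*3))**2 = (-261 + (6 - 1*0))**2 = (-261 + (6 + 0))**2 = (-261 + 6)**2 = (-255)**2 = 65025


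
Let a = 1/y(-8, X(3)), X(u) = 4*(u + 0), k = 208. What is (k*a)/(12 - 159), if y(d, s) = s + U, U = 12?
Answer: -26/441 ≈ -0.058957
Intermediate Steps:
X(u) = 4*u
y(d, s) = 12 + s (y(d, s) = s + 12 = 12 + s)
a = 1/24 (a = 1/(12 + 4*3) = 1/(12 + 12) = 1/24 ≈ 0.041667)
(k*a)/(12 - 159) = (208*(1/24))/(12 - 159) = (26/3)/(-147) = (26/3)*(-1/147) = -26/441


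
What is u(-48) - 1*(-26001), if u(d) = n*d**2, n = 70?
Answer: 187281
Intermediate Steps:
u(d) = 70*d**2
u(-48) - 1*(-26001) = 70*(-48)**2 - 1*(-26001) = 70*2304 + 26001 = 161280 + 26001 = 187281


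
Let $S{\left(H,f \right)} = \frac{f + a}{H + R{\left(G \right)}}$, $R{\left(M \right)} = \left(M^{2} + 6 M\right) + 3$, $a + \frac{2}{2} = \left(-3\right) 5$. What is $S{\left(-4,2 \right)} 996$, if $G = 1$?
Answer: $-2324$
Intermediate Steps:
$a = -16$ ($a = -1 - 15 = -16$)
$R{\left(M \right)} = 3 + M^{2} + 6 M$
$S{\left(H,f \right)} = \frac{-16 + f}{10 + H}$ ($S{\left(H,f \right)} = \frac{f - 16}{H + \left(3 + 1^{2} + 6 \cdot 1\right)} = \frac{-16 + f}{H + \left(3 + 1 + 6\right)} = \frac{-16 + f}{H + 10} = \frac{-16 + f}{10 + H}$)
$S{\left(-4,2 \right)} 996 = \frac{-16 + 2}{10 - 4} \cdot 996 = \frac{1}{6} \left(-14\right) 996 = \left(- \frac{7}{3}\right) 996 = -2324$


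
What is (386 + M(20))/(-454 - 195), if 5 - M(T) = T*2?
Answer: -351/649 ≈ -0.54083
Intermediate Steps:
M(T) = 5 - 2*T (M(T) = 5 - T*2 = 5 - 2*T)
(386 + M(20))/(-454 - 195) = (386 + (5 - 2*20))/(-454 - 195) = (386 + (5 - 40))/(-649) = (386 - 35)*(-1/649) = 351*(-1/649) = -351/649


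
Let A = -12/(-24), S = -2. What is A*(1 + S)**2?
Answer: 1/2 ≈ 0.50000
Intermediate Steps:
A = 1/2 (A = -12*(-1/24) = 1/2 ≈ 0.50000)
A*(1 + S)**2 = (1 - 2)**2/2 = (1/2)*(-1)**2 = (1/2)*1 = 1/2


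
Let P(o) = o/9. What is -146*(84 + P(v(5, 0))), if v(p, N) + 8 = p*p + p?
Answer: -113588/9 ≈ -12621.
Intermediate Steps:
v(p, N) = -8 + p + p² (v(p, N) = -8 + (p*p + p) = -8 + (p² + p) = -8 + (p + p²) = -8 + p + p²)
P(o) = o/9 (P(o) = o*(⅑) = o/9)
-146*(84 + P(v(5, 0))) = -146*(84 + (-8 + 5 + 5²)/9) = -146*(84 + (-8 + 5 + 25)/9) = -146*(84 + (⅑)*22) = -146*(84 + 22/9) = -146*778/9 = -113588/9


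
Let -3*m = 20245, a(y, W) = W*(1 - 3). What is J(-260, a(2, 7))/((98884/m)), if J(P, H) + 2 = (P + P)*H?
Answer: -24557185/49442 ≈ -496.69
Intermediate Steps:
a(y, W) = -2*W (a(y, W) = W*(-2) = -2*W)
J(P, H) = -2 + 2*H*P (J(P, H) = -2 + (P + P)*H = -2 + (2*P)*H = -2 + 2*H*P)
m = -20245/3 (m = -1/3*20245 = -20245/3 ≈ -6748.3)
J(-260, a(2, 7))/((98884/m)) = (-2 + 2*(-2*7)*(-260))/((98884/(-20245/3))) = (-2 + 2*(-14)*(-260))/((98884*(-3/20245))) = (-2 + 7280)/(-296652/20245) = 7278*(-20245/296652) = -24557185/49442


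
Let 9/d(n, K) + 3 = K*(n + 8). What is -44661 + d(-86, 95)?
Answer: -110357334/2471 ≈ -44661.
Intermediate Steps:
d(n, K) = 9/(-3 + K*(8 + n)) (d(n, K) = 9/(-3 + K*(n + 8)) = 9/(-3 + K*(8 + n)))
-44661 + d(-86, 95) = -44661 + 9/(-3 + 8*95 + 95*(-86)) = -44661 + 9/(-3 + 760 - 8170) = -44661 + 9/(-7413) = -44661 + 9*(-1/7413) = -44661 - 3/2471 = -110357334/2471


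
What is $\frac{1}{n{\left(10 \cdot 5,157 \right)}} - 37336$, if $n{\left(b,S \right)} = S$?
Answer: $- \frac{5861751}{157} \approx -37336.0$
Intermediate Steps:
$\frac{1}{n{\left(10 \cdot 5,157 \right)}} - 37336 = \frac{1}{157} - 37336 = - \frac{5861751}{157}$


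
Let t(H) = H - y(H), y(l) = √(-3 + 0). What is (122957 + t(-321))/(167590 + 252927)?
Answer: 122636/420517 - I*√3/420517 ≈ 0.29163 - 4.1189e-6*I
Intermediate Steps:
y(l) = I*√3 (y(l) = √(-3) = I*√3)
t(H) = H - I*√3
(122957 + t(-321))/(167590 + 252927) = (122957 + (-321 - I*√3))/(167590 + 252927) = (122636 - I*√3)/420517 = (122636 - I*√3)*(1/420517) = 122636/420517 - I*√3/420517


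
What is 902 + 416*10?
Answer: 5062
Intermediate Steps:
902 + 416*10 = 902 + 4160 = 5062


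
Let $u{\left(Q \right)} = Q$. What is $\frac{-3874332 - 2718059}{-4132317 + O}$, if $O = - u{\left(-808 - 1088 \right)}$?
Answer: $\frac{6592391}{4130421} \approx 1.5961$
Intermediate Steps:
$O = 1896$ ($O = - (-808 - 1088) = \left(-1\right) \left(-1896\right) = 1896$)
$\frac{-3874332 - 2718059}{-4132317 + O} = \frac{-3874332 - 2718059}{-4132317 + 1896} = - \frac{6592391}{-4130421} = \left(-6592391\right) \left(- \frac{1}{4130421}\right) = \frac{6592391}{4130421}$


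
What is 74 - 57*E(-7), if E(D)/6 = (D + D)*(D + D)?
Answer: -66958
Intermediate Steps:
E(D) = 24*D² (E(D) = 6*((D + D)*(D + D)) = 6*((2*D)*(2*D)) = 6*(4*D²) = 24*D²)
74 - 57*E(-7) = 74 - 1368*(-7)² = 74 - 1368*49 = 74 - 57*1176 = 74 - 67032 = -66958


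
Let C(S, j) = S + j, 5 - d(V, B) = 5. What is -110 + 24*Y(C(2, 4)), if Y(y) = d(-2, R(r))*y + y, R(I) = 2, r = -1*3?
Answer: 34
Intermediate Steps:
r = -3
d(V, B) = 0 (d(V, B) = 5 - 1*5 = 5 - 5 = 0)
Y(y) = y (Y(y) = 0*y + y = 0 + y = y)
-110 + 24*Y(C(2, 4)) = -110 + 24*(2 + 4) = -110 + 24*6 = -110 + 144 = 34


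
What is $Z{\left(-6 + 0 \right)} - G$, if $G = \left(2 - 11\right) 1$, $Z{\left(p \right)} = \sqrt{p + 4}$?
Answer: $9 + i \sqrt{2} \approx 9.0 + 1.4142 i$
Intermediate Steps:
$Z{\left(p \right)} = \sqrt{4 + p}$
$G = -9$ ($G = \left(-9\right) 1 = -9$)
$Z{\left(-6 + 0 \right)} - G = \sqrt{4 + \left(-6 + 0\right)} - -9 = \sqrt{4 - 6} + 9 = \sqrt{-2} + 9 = i \sqrt{2} + 9 = 9 + i \sqrt{2}$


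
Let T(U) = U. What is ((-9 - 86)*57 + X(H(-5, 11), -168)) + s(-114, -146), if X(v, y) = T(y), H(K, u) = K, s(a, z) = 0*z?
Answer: -5583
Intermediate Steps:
s(a, z) = 0
X(v, y) = y
((-9 - 86)*57 + X(H(-5, 11), -168)) + s(-114, -146) = ((-9 - 86)*57 - 168) + 0 = (-95*57 - 168) + 0 = (-5415 - 168) + 0 = -5583 + 0 = -5583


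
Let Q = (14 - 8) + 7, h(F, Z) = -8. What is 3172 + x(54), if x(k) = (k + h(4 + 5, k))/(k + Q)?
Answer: 212570/67 ≈ 3172.7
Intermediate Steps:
Q = 13 (Q = 6 + 7 = 13)
x(k) = (-8 + k)/(13 + k) (x(k) = (k - 8)/(k + 13) = (-8 + k)/(13 + k))
3172 + x(54) = 3172 + (-8 + 54)/(13 + 54) = 3172 + 46/67 = 212570/67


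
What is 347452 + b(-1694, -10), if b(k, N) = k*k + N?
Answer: 3217078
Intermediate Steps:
b(k, N) = N + k² (b(k, N) = k² + N = N + k²)
347452 + b(-1694, -10) = 347452 + (-10 + (-1694)²) = 347452 + (-10 + 2869636) = 347452 + 2869626 = 3217078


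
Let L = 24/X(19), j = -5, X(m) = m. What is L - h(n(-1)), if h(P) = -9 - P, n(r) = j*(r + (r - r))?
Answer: 290/19 ≈ 15.263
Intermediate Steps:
n(r) = -5*r (n(r) = -5*(r + (r - r)) = -5*(r + 0) = -5*r)
L = 24/19 ≈ 1.2632
L - h(n(-1)) = 24/19 - (-9 - (-5)*(-1)) = 24/19 - (-9 - 1*5) = 24/19 - (-9 - 5) = 24/19 - 1*(-14) = 24/19 + 14 = 290/19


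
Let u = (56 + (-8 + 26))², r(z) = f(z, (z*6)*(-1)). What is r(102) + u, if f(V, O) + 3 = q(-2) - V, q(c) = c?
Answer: 5369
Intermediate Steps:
f(V, O) = -5 - V (f(V, O) = -3 + (-2 - V) = -5 - V)
r(z) = -5 - z
u = 5476 (u = (56 + 18)² = 74² = 5476)
r(102) + u = (-5 - 1*102) + 5476 = (-5 - 102) + 5476 = -107 + 5476 = 5369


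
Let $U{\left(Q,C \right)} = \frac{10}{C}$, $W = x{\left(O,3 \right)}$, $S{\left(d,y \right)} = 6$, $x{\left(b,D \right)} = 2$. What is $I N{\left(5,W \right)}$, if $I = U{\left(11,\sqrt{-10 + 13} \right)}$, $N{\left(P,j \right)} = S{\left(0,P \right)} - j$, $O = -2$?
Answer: $\frac{40 \sqrt{3}}{3} \approx 23.094$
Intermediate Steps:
$W = 2$
$N{\left(P,j \right)} = 6 - j$
$I = \frac{10 \sqrt{3}}{3}$ ($I = \frac{10}{\sqrt{-10 + 13}} = \frac{10}{\sqrt{3}} = 10 \frac{\sqrt{3}}{3} = \frac{10 \sqrt{3}}{3} \approx 5.7735$)
$I N{\left(5,W \right)} = \frac{10 \sqrt{3}}{3} \left(6 - 2\right) = \frac{10 \sqrt{3}}{3} \cdot 4 = \frac{40 \sqrt{3}}{3}$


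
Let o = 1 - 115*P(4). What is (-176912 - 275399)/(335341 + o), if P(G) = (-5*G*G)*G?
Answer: -452311/372142 ≈ -1.2154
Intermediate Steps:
P(G) = -5*G³ (P(G) = (-5*G²)*G = -5*G³)
o = 36801 (o = 1 - (-575)*4³ = 1 - (-575)*64 = 1 - 115*(-320) = 1 + 36800 = 36801)
(-176912 - 275399)/(335341 + o) = (-176912 - 275399)/(335341 + 36801) = -452311/372142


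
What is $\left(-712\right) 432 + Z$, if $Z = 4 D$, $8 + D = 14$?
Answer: $-307560$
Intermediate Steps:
$D = 6$ ($D = -8 + 14 = 6$)
$Z = 24$ ($Z = 4 \cdot 6 = 24$)
$\left(-712\right) 432 + Z = \left(-712\right) 432 + 24 = -307584 + 24 = -307560$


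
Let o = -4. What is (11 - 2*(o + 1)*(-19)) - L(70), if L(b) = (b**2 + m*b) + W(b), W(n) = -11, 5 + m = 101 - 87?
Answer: -5622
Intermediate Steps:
m = 9 (m = -5 + (101 - 87) = -5 + 14 = 9)
L(b) = -11 + b**2 + 9*b (L(b) = (b**2 + 9*b) - 11 = -11 + b**2 + 9*b)
(11 - 2*(o + 1)*(-19)) - L(70) = (11 - 2*(-4 + 1)*(-19)) - (-11 + 70**2 + 9*70) = (11 - 2*(-3)*(-19)) - (-11 + 4900 + 630) = (11 + 6*(-19)) - 1*5519 = (11 - 114) - 5519 = -103 - 5519 = -5622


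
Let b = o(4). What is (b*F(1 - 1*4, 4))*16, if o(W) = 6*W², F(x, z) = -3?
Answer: -4608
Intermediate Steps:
b = 96 (b = 6*4² = 6*16 = 96)
(b*F(1 - 1*4, 4))*16 = (96*(-3))*16 = -288*16 = -4608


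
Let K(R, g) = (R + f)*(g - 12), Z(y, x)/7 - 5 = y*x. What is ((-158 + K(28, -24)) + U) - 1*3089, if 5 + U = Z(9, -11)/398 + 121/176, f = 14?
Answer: -15171651/3184 ≈ -4765.0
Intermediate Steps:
Z(y, x) = 35 + 7*x*y (Z(y, x) = 35 + 7*(y*x) = 35 + 7*(x*y) = 35 + 7*x*y)
K(R, g) = (-12 + g)*(14 + R) (K(R, g) = (R + 14)*(g - 12) = (14 + R)*(-12 + g) = (-12 + g)*(14 + R))
U = -18995/3184 (U = -5 + ((35 + 7*(-11)*9)/398 + 121/176) = -5 + ((35 - 693)*(1/398) + 121*(1/176)) = -5 + (-658*1/398 + 11/16) = -5 + (-329/199 + 11/16) = -5 - 3075/3184 = -18995/3184 ≈ -5.9658)
((-158 + K(28, -24)) + U) - 1*3089 = ((-158 + (-168 - 12*28 + 14*(-24) + 28*(-24))) - 18995/3184) - 1*3089 = ((-158 + (-168 - 336 - 336 - 672)) - 18995/3184) - 3089 = ((-158 - 1512) - 18995/3184) - 3089 = (-1670 - 18995/3184) - 3089 = -5336275/3184 - 3089 = -15171651/3184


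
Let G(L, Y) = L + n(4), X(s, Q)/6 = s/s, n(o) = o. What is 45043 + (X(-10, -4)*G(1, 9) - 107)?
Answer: 44966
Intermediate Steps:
X(s, Q) = 6 (X(s, Q) = 6*(s/s) = 6*1 = 6)
G(L, Y) = 4 + L (G(L, Y) = L + 4 = 4 + L)
45043 + (X(-10, -4)*G(1, 9) - 107) = 45043 + (6*(4 + 1) - 107) = 45043 + (6*5 - 107) = 45043 + (30 - 107) = 45043 - 77 = 44966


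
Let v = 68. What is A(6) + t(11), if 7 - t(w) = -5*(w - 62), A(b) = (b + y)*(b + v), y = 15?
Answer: 1306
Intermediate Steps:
A(b) = (15 + b)*(68 + b) (A(b) = (b + 15)*(b + 68) = (15 + b)*(68 + b))
t(w) = -303 + 5*w (t(w) = 7 - (-5)*(w - 62) = 7 - (-5)*(-62 + w) = 7 - (310 - 5*w) = 7 + (-310 + 5*w) = -303 + 5*w)
A(6) + t(11) = (1020 + 6² + 83*6) + (-303 + 5*11) = (1020 + 36 + 498) + (-303 + 55) = 1554 - 248 = 1306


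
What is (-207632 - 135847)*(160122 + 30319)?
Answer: -65412484239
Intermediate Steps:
(-207632 - 135847)*(160122 + 30319) = -343479*190441 = -65412484239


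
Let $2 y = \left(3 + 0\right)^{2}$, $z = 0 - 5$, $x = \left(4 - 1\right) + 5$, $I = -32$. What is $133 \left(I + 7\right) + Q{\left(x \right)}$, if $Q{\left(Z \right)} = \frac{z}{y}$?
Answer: $- \frac{29935}{9} \approx -3326.1$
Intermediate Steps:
$x = 8$ ($x = 3 + 5 = 8$)
$z = -5$ ($z = 0 - 5 = -5$)
$y = \frac{9}{2}$ ($y = \frac{\left(3 + 0\right)^{2}}{2} = \frac{3^{2}}{2} = \frac{1}{2} \cdot 9 = \frac{9}{2} \approx 4.5$)
$Q{\left(Z \right)} = - \frac{10}{9}$ ($Q{\left(Z \right)} = - \frac{5}{\frac{9}{2}} = \left(-5\right) \frac{2}{9} = - \frac{10}{9}$)
$133 \left(I + 7\right) + Q{\left(x \right)} = 133 \left(-32 + 7\right) - \frac{10}{9} = 133 \left(-25\right) - \frac{10}{9} = -3325 - \frac{10}{9} = - \frac{29935}{9}$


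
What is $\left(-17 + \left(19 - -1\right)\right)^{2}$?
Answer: $9$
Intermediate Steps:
$\left(-17 + \left(19 - -1\right)\right)^{2} = \left(-17 + \left(19 + 1\right)\right)^{2} = \left(-17 + 20\right)^{2} = 3^{2} = 9$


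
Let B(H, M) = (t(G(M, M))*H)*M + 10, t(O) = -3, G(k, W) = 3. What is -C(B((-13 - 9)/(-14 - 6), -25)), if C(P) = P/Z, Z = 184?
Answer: -185/368 ≈ -0.50272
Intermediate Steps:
B(H, M) = 10 - 3*H*M (B(H, M) = (-3*H)*M + 10 = -3*H*M + 10 = 10 - 3*H*M)
C(P) = P/184
-C(B((-13 - 9)/(-14 - 6), -25)) = -(10 - 3*(-13 - 9)/(-14 - 6)*(-25))/184 = -(10 - 3*(-22/(-20))*(-25))/184 = -(10 - 3*(-22*(-1/20))*(-25))/184 = -(10 - 3*11/10*(-25))/184 = -(10 + 165/2)/184 = -185/(184*2) = -1*185/368 = -185/368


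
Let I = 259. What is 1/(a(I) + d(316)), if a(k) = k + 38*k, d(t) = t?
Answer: 1/10417 ≈ 9.5997e-5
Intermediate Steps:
a(k) = 39*k
1/(a(I) + d(316)) = 1/(39*259 + 316) = 1/(10101 + 316) = 1/10417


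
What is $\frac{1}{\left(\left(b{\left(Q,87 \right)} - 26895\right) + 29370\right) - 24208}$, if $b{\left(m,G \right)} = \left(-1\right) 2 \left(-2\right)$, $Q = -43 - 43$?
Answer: $- \frac{1}{21729} \approx -4.6021 \cdot 10^{-5}$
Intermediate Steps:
$Q = -86$ ($Q = -43 - 43 = -86$)
$b{\left(m,G \right)} = 4$ ($b{\left(m,G \right)} = \left(-2\right) \left(-2\right) = 4$)
$\frac{1}{\left(\left(b{\left(Q,87 \right)} - 26895\right) + 29370\right) - 24208} = \frac{1}{\left(\left(4 - 26895\right) + 29370\right) - 24208} = \frac{1}{\left(-26891 + 29370\right) - 24208} = \frac{1}{2479 - 24208} = \frac{1}{-21729} = - \frac{1}{21729}$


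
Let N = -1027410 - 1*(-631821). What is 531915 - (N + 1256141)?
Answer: -328637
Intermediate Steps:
N = -395589 (N = -1027410 + 631821 = -395589)
531915 - (N + 1256141) = 531915 - (-395589 + 1256141) = 531915 - 1*860552 = 531915 - 860552 = -328637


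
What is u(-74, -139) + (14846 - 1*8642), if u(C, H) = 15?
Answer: 6219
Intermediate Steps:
u(-74, -139) + (14846 - 1*8642) = 15 + (14846 - 1*8642) = 15 + (14846 - 8642) = 15 + 6204 = 6219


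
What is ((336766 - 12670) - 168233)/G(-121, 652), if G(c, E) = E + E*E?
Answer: 155863/425756 ≈ 0.36609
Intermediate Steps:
G(c, E) = E + E²
((336766 - 12670) - 168233)/G(-121, 652) = ((336766 - 12670) - 168233)/((652*(1 + 652))) = (324096 - 168233)/((652*653)) = 155863/425756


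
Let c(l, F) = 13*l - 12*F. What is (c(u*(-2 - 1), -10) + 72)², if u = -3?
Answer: 95481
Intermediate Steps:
c(l, F) = -12*F + 13*l
(c(u*(-2 - 1), -10) + 72)² = ((-12*(-10) + 13*(-3*(-2 - 1))) + 72)² = ((120 + 13*(-3*(-3))) + 72)² = ((120 + 13*9) + 72)² = ((120 + 117) + 72)² = (237 + 72)² = 309² = 95481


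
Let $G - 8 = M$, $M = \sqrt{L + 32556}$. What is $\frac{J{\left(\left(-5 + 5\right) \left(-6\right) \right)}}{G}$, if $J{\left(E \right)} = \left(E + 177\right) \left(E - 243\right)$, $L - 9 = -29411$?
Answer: $\frac{57348}{515} - \frac{14337 \sqrt{3154}}{1030} \approx -670.37$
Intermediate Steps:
$L = -29402$ ($L = 9 - 29411 = -29402$)
$M = \sqrt{3154}$ ($M = \sqrt{-29402 + 32556} = \sqrt{3154} \approx 56.16$)
$G = 8 + \sqrt{3154} \approx 64.161$
$J{\left(E \right)} = \left(-243 + E\right) \left(177 + E\right)$ ($J{\left(E \right)} = \left(177 + E\right) \left(-243 + E\right) = \left(-243 + E\right) \left(177 + E\right)$)
$\frac{J{\left(\left(-5 + 5\right) \left(-6\right) \right)}}{G} = \frac{-43011 + \left(\left(-5 + 5\right) \left(-6\right)\right)^{2} - 66 \left(-5 + 5\right) \left(-6\right)}{8 + \sqrt{3154}} = \frac{-43011 + \left(0 \left(-6\right)\right)^{2} - 66 \cdot 0 \left(-6\right)}{8 + \sqrt{3154}} = \frac{-43011 + 0^{2} - 0}{8 + \sqrt{3154}} = \frac{-43011 + 0 + 0}{8 + \sqrt{3154}} = - \frac{43011}{8 + \sqrt{3154}}$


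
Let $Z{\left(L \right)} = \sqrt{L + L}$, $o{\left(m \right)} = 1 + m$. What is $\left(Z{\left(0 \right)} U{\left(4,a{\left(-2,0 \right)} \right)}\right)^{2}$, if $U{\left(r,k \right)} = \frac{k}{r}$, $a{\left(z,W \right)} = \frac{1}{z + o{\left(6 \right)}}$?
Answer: $0$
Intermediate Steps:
$a{\left(z,W \right)} = \frac{1}{7 + z}$ ($a{\left(z,W \right)} = \frac{1}{z + \left(1 + 6\right)} = \frac{1}{z + 7} = \frac{1}{7 + z}$)
$Z{\left(L \right)} = \sqrt{2} \sqrt{L}$ ($Z{\left(L \right)} = \sqrt{2 L} = \sqrt{2} \sqrt{L}$)
$\left(Z{\left(0 \right)} U{\left(4,a{\left(-2,0 \right)} \right)}\right)^{2} = \left(\sqrt{2} \sqrt{0} \frac{1}{\left(7 - 2\right) 4}\right)^{2} = \left(\sqrt{2} \cdot 0 \cdot \frac{1}{5} \cdot \frac{1}{4}\right)^{2} = \left(0 \cdot \frac{1}{5} \cdot \frac{1}{4}\right)^{2} = \left(0 \cdot \frac{1}{20}\right)^{2} = 0^{2} = 0$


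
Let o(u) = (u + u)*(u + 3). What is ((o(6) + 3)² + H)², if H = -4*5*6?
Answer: 148864401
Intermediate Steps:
H = -120 (H = -20*6 = -120)
o(u) = 2*u*(3 + u) (o(u) = (2*u)*(3 + u) = 2*u*(3 + u))
((o(6) + 3)² + H)² = ((2*6*(3 + 6) + 3)² - 120)² = ((2*6*9 + 3)² - 120)² = ((108 + 3)² - 120)² = (111² - 120)² = (12321 - 120)² = 12201² = 148864401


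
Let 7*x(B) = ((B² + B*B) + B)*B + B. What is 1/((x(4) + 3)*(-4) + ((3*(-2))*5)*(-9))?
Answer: 7/1214 ≈ 0.0057661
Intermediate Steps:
x(B) = B/7 + B*(B + 2*B²)/7 (x(B) = (((B² + B*B) + B)*B + B)/7 = (((B² + B²) + B)*B + B)/7 = ((2*B² + B)*B + B)/7 = ((B + 2*B²)*B + B)/7 = (B*(B + 2*B²) + B)/7 = (B + B*(B + 2*B²))/7 = B/7 + B*(B + 2*B²)/7)
1/((x(4) + 3)*(-4) + ((3*(-2))*5)*(-9)) = 1/(((⅐)*4*(1 + 4 + 2*4²) + 3)*(-4) + ((3*(-2))*5)*(-9)) = 1/(((⅐)*4*(1 + 4 + 2*16) + 3)*(-4) - 6*5*(-9)) = 1/(((⅐)*4*(1 + 4 + 32) + 3)*(-4) - 30*(-9)) = 1/(((⅐)*4*37 + 3)*(-4) + 270) = 1/((148/7 + 3)*(-4) + 270) = 1/((169/7)*(-4) + 270) = 1/(-676/7 + 270) = 1/(1214/7) = 7/1214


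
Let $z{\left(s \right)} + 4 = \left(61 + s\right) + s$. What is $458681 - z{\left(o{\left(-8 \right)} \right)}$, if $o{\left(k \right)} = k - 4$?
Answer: $458648$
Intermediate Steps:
$o{\left(k \right)} = -4 + k$ ($o{\left(k \right)} = k - 4 = -4 + k$)
$z{\left(s \right)} = 57 + 2 s$ ($z{\left(s \right)} = -4 + \left(\left(61 + s\right) + s\right) = -4 + \left(61 + 2 s\right) = 57 + 2 s$)
$458681 - z{\left(o{\left(-8 \right)} \right)} = 458681 - \left(57 + 2 \left(-4 - 8\right)\right) = 458681 - \left(57 + 2 \left(-12\right)\right) = 458681 - \left(57 - 24\right) = 458681 - 33 = 458648$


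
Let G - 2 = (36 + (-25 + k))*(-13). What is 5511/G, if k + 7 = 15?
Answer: -5511/245 ≈ -22.494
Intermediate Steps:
k = 8 (k = -7 + 15 = 8)
G = -245 (G = 2 + (36 + (-25 + 8))*(-13) = 2 + (36 - 17)*(-13) = 2 + 19*(-13) = 2 - 247 = -245)
5511/G = 5511/(-245) = 5511*(-1/245) = -5511/245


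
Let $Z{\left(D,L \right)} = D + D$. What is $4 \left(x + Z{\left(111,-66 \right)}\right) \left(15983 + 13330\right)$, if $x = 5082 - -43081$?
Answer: $5673238020$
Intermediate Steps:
$Z{\left(D,L \right)} = 2 D$
$x = 48163$ ($x = 5082 + 43081 = 48163$)
$4 \left(x + Z{\left(111,-66 \right)}\right) \left(15983 + 13330\right) = 4 \left(48163 + 2 \cdot 111\right) \left(15983 + 13330\right) = 4 \left(48163 + 222\right) 29313 = 4 \cdot 48385 \cdot 29313 = 4 \cdot 1418309505 = 5673238020$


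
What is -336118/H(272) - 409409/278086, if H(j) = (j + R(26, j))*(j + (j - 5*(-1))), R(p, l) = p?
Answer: -80224920683/22747712886 ≈ -3.5267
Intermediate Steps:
H(j) = (5 + 2*j)*(26 + j) (H(j) = (j + 26)*(j + (j - 5*(-1))) = (26 + j)*(j + (j + 5)) = (26 + j)*(j + (5 + j)) = (26 + j)*(5 + 2*j) = (5 + 2*j)*(26 + j))
-336118/H(272) - 409409/278086 = -336118/(130 + 2*272² + 57*272) - 409409/278086 = -336118/(130 + 2*73984 + 15504) - 409409*1/278086 = -336118/(130 + 147968 + 15504) - 409409/278086 = -336118/163602 - 409409/278086 = -336118*1/163602 - 409409/278086 = -168059/81801 - 409409/278086 = -80224920683/22747712886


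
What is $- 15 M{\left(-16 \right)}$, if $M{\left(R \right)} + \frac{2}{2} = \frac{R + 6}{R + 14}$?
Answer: $-60$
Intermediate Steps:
$M{\left(R \right)} = -1 + \frac{6 + R}{14 + R}$ ($M{\left(R \right)} = -1 + \frac{R + 6}{R + 14} = -1 + \frac{6 + R}{14 + R}$)
$- 15 M{\left(-16 \right)} = - 15 \left(- \frac{8}{14 - 16}\right) = - 15 \left(- \frac{8}{-2}\right) = - 15 \left(\left(-8\right) \left(- \frac{1}{2}\right)\right) = \left(-15\right) 4 = -60$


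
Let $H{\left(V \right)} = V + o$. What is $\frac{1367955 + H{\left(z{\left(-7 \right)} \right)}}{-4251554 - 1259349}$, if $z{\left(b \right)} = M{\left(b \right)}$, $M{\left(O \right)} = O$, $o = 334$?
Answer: $- \frac{1368282}{5510903} \approx -0.24829$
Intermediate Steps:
$z{\left(b \right)} = b$
$H{\left(V \right)} = 334 + V$ ($H{\left(V \right)} = V + 334 = 334 + V$)
$\frac{1367955 + H{\left(z{\left(-7 \right)} \right)}}{-4251554 - 1259349} = \frac{1367955 + \left(334 - 7\right)}{-4251554 - 1259349} = \frac{1367955 + 327}{-5510903} = 1368282 \left(- \frac{1}{5510903}\right) = - \frac{1368282}{5510903}$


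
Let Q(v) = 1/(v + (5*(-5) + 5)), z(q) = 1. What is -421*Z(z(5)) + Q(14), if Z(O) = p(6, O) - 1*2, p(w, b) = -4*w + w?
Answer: 50519/6 ≈ 8419.8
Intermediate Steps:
p(w, b) = -3*w
Z(O) = -20 (Z(O) = -3*6 - 1*2 = -18 - 2 = -20)
Q(v) = 1/(-20 + v) (Q(v) = 1/(v + (-25 + 5)) = 1/(v - 20) = 1/(-20 + v))
-421*Z(z(5)) + Q(14) = -421*(-20) + 1/(-20 + 14) = 8420 + 1/(-6) = 8420 - ⅙ = 50519/6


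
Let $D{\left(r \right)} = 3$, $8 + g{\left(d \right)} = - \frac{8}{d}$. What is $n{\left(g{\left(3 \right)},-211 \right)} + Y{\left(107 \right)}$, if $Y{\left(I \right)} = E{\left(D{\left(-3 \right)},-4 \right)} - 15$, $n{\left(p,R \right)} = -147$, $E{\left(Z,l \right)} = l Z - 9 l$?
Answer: $-138$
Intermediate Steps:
$g{\left(d \right)} = -8 - \frac{8}{d}$
$E{\left(Z,l \right)} = - 9 l + Z l$ ($E{\left(Z,l \right)} = Z l - 9 l = - 9 l + Z l$)
$Y{\left(I \right)} = 9$ ($Y{\left(I \right)} = - 4 \left(-9 + 3\right) - 15 = \left(-4\right) \left(-6\right) - 15 = 24 - 15 = 9$)
$n{\left(g{\left(3 \right)},-211 \right)} + Y{\left(107 \right)} = -147 + 9 = -138$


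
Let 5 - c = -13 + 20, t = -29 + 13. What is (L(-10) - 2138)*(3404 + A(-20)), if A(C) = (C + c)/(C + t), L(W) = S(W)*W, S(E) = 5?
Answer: -67043602/9 ≈ -7.4493e+6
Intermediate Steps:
t = -16
c = -2 (c = 5 - (-13 + 20) = 5 - 1*7 = 5 - 7 = -2)
L(W) = 5*W
A(C) = (-2 + C)/(-16 + C) (A(C) = (C - 2)/(C - 16) = (-2 + C)/(-16 + C))
(L(-10) - 2138)*(3404 + A(-20)) = (5*(-10) - 2138)*(3404 + (-2 - 20)/(-16 - 20)) = (-50 - 2138)*(3404 - 22/(-36)) = -2188*(3404 - 1/36*(-22)) = -2188*(3404 + 11/18) = -2188*61283/18 = -67043602/9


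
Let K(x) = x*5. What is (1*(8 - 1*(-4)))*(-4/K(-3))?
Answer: 16/5 ≈ 3.2000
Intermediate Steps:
K(x) = 5*x
(1*(8 - 1*(-4)))*(-4/K(-3)) = (1*(8 - 1*(-4)))*(-4/(5*(-3))) = (1*(8 + 4))*(-4/(-15)) = (1*12)*(-4*(-1/15)) = 12*(4/15) = 16/5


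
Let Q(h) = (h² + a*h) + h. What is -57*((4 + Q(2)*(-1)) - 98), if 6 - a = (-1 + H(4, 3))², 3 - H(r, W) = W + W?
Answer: 4560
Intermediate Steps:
H(r, W) = 3 - 2*W (H(r, W) = 3 - (W + W) = 3 - 2*W)
a = -10 (a = 6 - (-1 + (3 - 2*3))² = 6 - (-1 + (3 - 6))² = 6 - (-1 - 3)² = 6 - 1*(-4)² = 6 - 1*16 = 6 - 16 = -10)
Q(h) = h² - 9*h (Q(h) = (h² - 10*h) + h = h² - 9*h)
-57*((4 + Q(2)*(-1)) - 98) = -57*((4 + (2*(-9 + 2))*(-1)) - 98) = -57*((4 + (2*(-7))*(-1)) - 98) = -57*((4 - 14*(-1)) - 98) = -57*((4 + 14) - 98) = -57*(18 - 98) = -57*(-80) = 4560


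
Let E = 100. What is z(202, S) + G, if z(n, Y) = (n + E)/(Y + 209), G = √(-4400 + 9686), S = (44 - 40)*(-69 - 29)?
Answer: -302/183 + √5286 ≈ 71.055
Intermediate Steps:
S = -392 (S = 4*(-98) = -392)
G = √5286 ≈ 72.705
z(n, Y) = (100 + n)/(209 + Y) (z(n, Y) = (n + 100)/(Y + 209) = (100 + n)/(209 + Y))
z(202, S) + G = (100 + 202)/(209 - 392) + √5286 = 302/(-183) + √5286 = -1/183*302 + √5286 = -302/183 + √5286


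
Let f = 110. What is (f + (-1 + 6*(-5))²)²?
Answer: 1147041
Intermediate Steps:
(f + (-1 + 6*(-5))²)² = (110 + (-1 + 6*(-5))²)² = (110 + (-1 - 30)²)² = (110 + (-31)²)² = (110 + 961)² = 1071² = 1147041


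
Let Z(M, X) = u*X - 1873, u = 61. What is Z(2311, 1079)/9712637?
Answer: 63946/9712637 ≈ 0.0065838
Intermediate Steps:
Z(M, X) = -1873 + 61*X (Z(M, X) = 61*X - 1873 = -1873 + 61*X)
Z(2311, 1079)/9712637 = (-1873 + 61*1079)/9712637 = (-1873 + 65819)*(1/9712637) = 63946*(1/9712637) = 63946/9712637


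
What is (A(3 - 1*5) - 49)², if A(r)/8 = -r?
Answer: 1089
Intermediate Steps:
A(r) = -8*r (A(r) = 8*(-r) = -8*r)
(A(3 - 1*5) - 49)² = (-8*(3 - 1*5) - 49)² = (-8*(3 - 5) - 49)² = (-8*(-2) - 49)² = (16 - 49)² = (-33)² = 1089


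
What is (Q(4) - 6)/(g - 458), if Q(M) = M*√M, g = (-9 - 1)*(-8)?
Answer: -1/189 ≈ -0.0052910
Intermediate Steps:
g = 80 (g = -10*(-8) = 80)
Q(M) = M^(3/2)
(Q(4) - 6)/(g - 458) = (4^(3/2) - 6)/(80 - 458) = (8 - 6)/(-378) = 2*(-1/378) = -1/189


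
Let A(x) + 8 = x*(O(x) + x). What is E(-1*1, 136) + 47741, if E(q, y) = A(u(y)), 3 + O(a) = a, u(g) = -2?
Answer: 47747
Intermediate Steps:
O(a) = -3 + a
A(x) = -8 + x*(-3 + 2*x) (A(x) = -8 + x*((-3 + x) + x) = -8 + x*(-3 + 2*x))
E(q, y) = 6 (E(q, y) = -8 + (-2)² - 2*(-3 - 2) = -8 + 4 - 2*(-5) = -8 + 4 + 10 = 6)
E(-1*1, 136) + 47741 = 6 + 47741 = 47747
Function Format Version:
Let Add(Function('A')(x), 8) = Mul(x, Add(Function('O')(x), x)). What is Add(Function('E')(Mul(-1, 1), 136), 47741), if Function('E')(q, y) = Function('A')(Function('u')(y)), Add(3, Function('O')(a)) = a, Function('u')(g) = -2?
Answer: 47747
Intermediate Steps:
Function('O')(a) = Add(-3, a)
Function('A')(x) = Add(-8, Mul(x, Add(-3, Mul(2, x)))) (Function('A')(x) = Add(-8, Mul(x, Add(Add(-3, x), x))) = Add(-8, Mul(x, Add(-3, Mul(2, x)))))
Function('E')(q, y) = 6 (Function('E')(q, y) = Add(-8, Pow(-2, 2), Mul(-2, Add(-3, -2))) = Add(-8, 4, Mul(-2, -5)) = Add(-8, 4, 10) = 6)
Add(Function('E')(Mul(-1, 1), 136), 47741) = Add(6, 47741) = 47747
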